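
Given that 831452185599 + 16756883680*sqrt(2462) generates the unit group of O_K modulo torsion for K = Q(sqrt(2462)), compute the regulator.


epsilon = 831452185599 + 16756883680*sqrt(2462)
= 1.6629e+12
R = ln(1.6629e+12)
= 28.1396

28.1396


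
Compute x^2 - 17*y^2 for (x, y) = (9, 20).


x^2 - d*y^2
= 9^2 - 17*20^2
= 81 - 6800
= -6719

-6719


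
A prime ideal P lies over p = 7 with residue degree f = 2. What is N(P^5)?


N(P^a) = p^(a*f)
= 7^(5*2)
= 7^10
= 282475249

282475249


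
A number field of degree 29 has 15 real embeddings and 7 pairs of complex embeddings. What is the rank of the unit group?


By Dirichlet's unit theorem:
rank = r1 + r2 - 1
= 15 + 7 - 1
= 21

21


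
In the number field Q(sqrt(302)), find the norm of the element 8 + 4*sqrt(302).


N(a + b*sqrt(d)) = a^2 - d*b^2
= (8)^2 - (302)*(4)^2
= 64 - 4832
= -4768

-4768


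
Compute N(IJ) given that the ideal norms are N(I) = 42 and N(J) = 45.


N(IJ) = N(I) * N(J)
= 42 * 45
= 1890

1890


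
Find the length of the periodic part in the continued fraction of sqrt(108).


Run the CF algorithm for sqrt(108).
a_0 = floor(sqrt(108)) = 10; set m_0=0, q_0=1.
Recurrence: m' = q*a - m,  q' = (d - m'^2)/q,  a' = floor((a_0 + m')/q').
  step 1: m=10, q=8, a=2
  step 2: m=6, q=9, a=1
  step 3: m=3, q=11, a=1
  step 4: m=8, q=4, a=4
  step 5: m=8, q=11, a=1
  step 6: m=3, q=9, a=1
  step 7: m=6, q=8, a=2
  step 8: m=10, q=1, a=20
a_8 = 2*a_0 = 20, so the period closes here.
sqrt(108) = [10; 2, 1, 1, 4, 1, 1, 2, 20]
Period length = 8

8


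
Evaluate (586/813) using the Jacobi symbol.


Compute (586/813) via quadratic reciprocity:
  pull out 2: (2/813) = -1  (since 813 mod 8 = 5)
  reciprocity: (293/813) -> +(813/293)
  reduce: (227/293)
  reciprocity: (227/293) -> +(293/227)
  reduce: (66/227)
  pull out 2: (2/227) = -1  (since 227 mod 8 = 3)
  reciprocity: (33/227) -> +(227/33)
  reduce: (29/33)
  reciprocity: (29/33) -> +(33/29)
  reduce: (4/29)
  pull out 2: (2/29) = -1  (since 29 mod 8 = 5)
  pull out 2: (2/29) = -1  (since 29 mod 8 = 5)
  (1/29) = 1
Product of signs = 1

1


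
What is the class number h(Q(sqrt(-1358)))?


K = Q(sqrt(-1358)). d mod 4 = 2, so D = disc(K) = 4d = -5432
h(K) equals the number of primitive reduced positive-definite forms (a, b, c) = a*x^2 + b*x*y + c*y^2 with b^2 - 4ac = D,
where reduced means |b| <= a <= c, with b >= 0 whenever |b| = a or a = c, and primitive means gcd(a, b, c) = 1.
Reduced forces 3a^2 <= |D| = 5432, so 1 <= a <= 42; b must have the parity of D, and c = (b^2 - D)/(4a) must be an integer >= a.
Enumerate a = 1..42, b in [-a, a]:
  a=1: (1, 0, 1358)  [1]
  a=2: (2, 0, 679)  [1]
  a=3: (3, -2, 453), (3, 2, 453)  [2]
  a=4..5: none
  a=6: (6, -4, 227), (6, 4, 227)  [2]
  a=7: (7, 0, 194)  [1]
  a=8: none
  a=9: (9, -2, 151), (9, 2, 151)  [2]
  a=10..13: none
  a=14: (14, 0, 97)  [1]
  a=15..16: none
  a=17: (17, -12, 82), (17, 12, 82)  [2]
  a=18: (18, -16, 79), (18, 16, 79)  [2]
  a=19..20: none
  a=21: (21, -14, 67), (21, 14, 67)  [2]
  a=22..26: none
  a=27: (27, -20, 54), (27, 20, 54)  [2]
  a=28: none
  a=29: (29, -22, 51), (29, 22, 51)  [2]
  a=30..33: none
  a=34: (34, -12, 41), (34, 12, 41)  [2]
  a=35..36: none
  a=37: (37, -28, 42), (37, 28, 42)  [2]
  a=38..42: none
Total reduced forms: 1 + 1 + 2 + 2 + 1 + 2 + 1 + 2 + 2 + 2 + 2 + 2 + 2 + 2 = 24
h = 24

24


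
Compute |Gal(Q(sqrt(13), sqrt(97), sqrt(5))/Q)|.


The 3 square roots of distinct primes are multiplicatively independent over Q,
so [K:Q] = 2^3 and Gal(K/Q) is isomorphic to (Z/2Z)^3.
|Gal| = 2^3 = 8

8


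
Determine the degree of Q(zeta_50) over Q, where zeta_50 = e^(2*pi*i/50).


The degree equals Euler's totient phi(50).
50 = 2 * 5^2
phi(50) = 20

20


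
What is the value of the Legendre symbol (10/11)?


p = 11 is prime, so compute (10/11) with the reciprocity algorithm (Jacobi-symbol steps: pull out 2s via (2/n), flip via reciprocity, reduce):
  pull out 2: (2/11) = -1  (since 11 mod 8 = 3)
  reciprocity: (5/11) -> +(11/5)
  reduce: (1/5)
  (1/5) = 1
Product of signs = -1
(10/11) = -1

-1


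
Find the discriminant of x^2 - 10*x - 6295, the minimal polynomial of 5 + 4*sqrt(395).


The element 5 + 4*sqrt(395) has minimal polynomial:
x^2 - 10*x - 6295
Discriminant = (-10)^2 - 4*(-6295)
= 100 + 25180
= 25280

25280


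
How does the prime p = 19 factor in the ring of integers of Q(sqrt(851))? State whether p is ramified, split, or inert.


K = Q(sqrt(851)). Since d mod 4 = 3, disc(K) = 3404.
Check p | disc: 3404 mod 19 = 3.
p does not divide disc. Compute Legendre symbol (d/p):
15^((19-1)/2) mod 19 = -1
(d/p) = -1, so p is inert: (p) stays prime with e=1, f=2, g=1.
Therefore p is inert.

inert


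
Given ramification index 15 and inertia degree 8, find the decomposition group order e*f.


|D_P| = e * f
= 15 * 8
= 120

120


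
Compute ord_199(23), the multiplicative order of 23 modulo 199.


We want ord_199(23), the smallest k >= 1 with 23^k = 1 mod 199.
n = 199 = 199, phi(199) = 198; the order divides phi(n).
Divisors of 198: 1, 2, 3, 6, 9, 11, 18, 22, 33, 66, 99, 198
Repeated squaring mod 199: 23^1 = 23, 23^2 = 131, 23^4 = 47, 23^8 = 20, 23^16 = 2, 23^32 = 4, 23^64 = 16, 23^128 = 57
Test divisors in increasing order:
  k=1: 23^1 = 23 mod 199
  k=2: 23^2 = 131 mod 199
  k=3: 23^3 = 131 * 23 = 28 mod 199
  k=6: 23^6 = 47 * 131 = 187 mod 199
  k=9: 23^9 = 20 * 23 = 62 mod 199
  k=11: 23^11 = 20 * 131 * 23 = 162 mod 199
  k=18: 23^18 = 2 * 131 = 63 mod 199
  k=22: 23^22 = 2 * 47 * 131 = 175 mod 199
  k=33: 23^33 = 4 * 23 = 92 mod 199
  k=66: 23^66 = 16 * 131 = 106 mod 199
  k=99: 23^99 = 16 * 4 * 131 * 23 = 1 mod 199  <- first divisor giving 1
Order = 99

99


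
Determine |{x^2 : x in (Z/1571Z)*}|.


For prime p, the number of non-zero quadratic residues is (p-1)/2.
= (1571-1)/2
= 785

785


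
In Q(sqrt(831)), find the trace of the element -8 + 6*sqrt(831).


Tr(a + b*sqrt(d)) = (a + b*sqrt(d)) + (a - b*sqrt(d)) = 2a
= 2 * (-8)
= -16

-16


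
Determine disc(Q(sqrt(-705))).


For K = Q(sqrt(d)) with d squarefree: disc(K) = d if d = 1 mod 4, and disc(K) = 4d if d = 2 or 3 mod 4.
Here d = -705, and d mod 4 = 3.
d = 3 mod 4, not 1 (O_K = Z[sqrt(d)]), so disc(K) = 4d = 4 * (-705) = -2820

-2820


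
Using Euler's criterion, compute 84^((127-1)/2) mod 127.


p = 127 is prime and the exponent is (p-1)/2 = 63, so by Euler's criterion 84^63 = (84/127) = +1 or -1 mod 127.
Compute by square-and-multiply:
  63 = 32 + 16 + 8 + 4 + 2 + 1 (binary 111111)
  Repeated squaring mod 127: 84^1 = 84, 84^2 = 71, 84^4 = 88, 84^8 = 124, 84^16 = 9, 84^32 = 81
  84^63 = 84^32 * 84^16 * 84^8 * 84^4 * 84^2 * 84^1 = 81 * 9 * 124 * 88 * 71 * 84 mod 127
    81 * 9 = 729 = 94 mod 127
    94 * 124 = 11656 = 99 mod 127
    99 * 88 = 8712 = 76 mod 127
    76 * 71 = 5396 = 62 mod 127
    62 * 84 = 5208 = 1 mod 127
  84^63 = 1 mod 127
Result 1: 84 is a quadratic residue mod 127.
84^63 mod 127 = 1

1


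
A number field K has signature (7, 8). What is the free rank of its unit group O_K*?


By Dirichlet's unit theorem:
rank = r1 + r2 - 1
= 7 + 8 - 1
= 14

14


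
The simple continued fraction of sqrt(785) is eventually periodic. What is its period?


Run the CF algorithm for sqrt(785).
a_0 = floor(sqrt(785)) = 28; set m_0=0, q_0=1.
Recurrence: m' = q*a - m,  q' = (d - m'^2)/q,  a' = floor((a_0 + m')/q').
  step 1: m=28, q=1, a=56
a_1 = 2*a_0 = 56, so the period closes here.
sqrt(785) = [28; 56]
Period length = 1

1


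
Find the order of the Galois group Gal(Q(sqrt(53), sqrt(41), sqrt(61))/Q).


The 3 square roots of distinct primes are multiplicatively independent over Q,
so [K:Q] = 2^3 and Gal(K/Q) is isomorphic to (Z/2Z)^3.
|Gal| = 2^3 = 8

8


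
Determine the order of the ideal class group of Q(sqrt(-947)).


K = Q(sqrt(-947)). d mod 4 = 1, so D = disc(K) = d = -947
h(K) equals the number of primitive reduced positive-definite forms (a, b, c) = a*x^2 + b*x*y + c*y^2 with b^2 - 4ac = D,
where reduced means |b| <= a <= c, with b >= 0 whenever |b| = a or a = c, and primitive means gcd(a, b, c) = 1.
Reduced forces 3a^2 <= |D| = 947, so 1 <= a <= 17; b must have the parity of D, and c = (b^2 - D)/(4a) must be an integer >= a.
Enumerate a = 1..17, b in [-a, a]:
  a=1: (1, 1, 237)  [1]
  a=2: none
  a=3: (3, -1, 79), (3, 1, 79)  [2]
  a=4..8: none
  a=9: (9, -5, 27), (9, 5, 27)  [2]
  a=10..17: none
Total reduced forms: 1 + 2 + 2 = 5
h = 5

5


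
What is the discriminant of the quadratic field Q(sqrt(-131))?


For K = Q(sqrt(d)) with d squarefree: disc(K) = d if d = 1 mod 4, and disc(K) = 4d if d = 2 or 3 mod 4.
Here d = -131, and d mod 4 = 1.
d = 1 mod 4 (O_K = Z[(1+sqrt(d))/2]), so disc(K) = d = -131

-131


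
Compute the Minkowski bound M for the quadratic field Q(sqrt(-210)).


d = -210, d mod 4 = 2, so disc(K) = 4d = -840; |disc(K)| = 840
Imaginary quadratic field, so n = 2, s = r2 = 1, r1 = 0
M = (n!/n^n) * (4/pi)^s * sqrt(|disc(K)|) = (2!/2^2) * (4/pi)^1 * sqrt(840)
= 0.5 * 1.273240 * 28.982753
= 18.4510

18.4510


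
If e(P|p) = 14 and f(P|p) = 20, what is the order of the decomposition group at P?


|D_P| = e * f
= 14 * 20
= 280

280


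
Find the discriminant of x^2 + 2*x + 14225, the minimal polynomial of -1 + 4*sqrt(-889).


The element -1 + 4*sqrt(-889) has minimal polynomial:
x^2 + 2*x + 14225
Discriminant = (2)^2 - 4*(14225)
= 4 - 56900
= -56896

-56896


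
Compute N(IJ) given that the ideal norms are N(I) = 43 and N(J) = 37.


N(IJ) = N(I) * N(J)
= 43 * 37
= 1591

1591


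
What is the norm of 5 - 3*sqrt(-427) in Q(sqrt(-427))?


N(a + b*sqrt(d)) = a^2 - d*b^2
= (5)^2 - (-427)*(-3)^2
= 25 + 3843
= 3868

3868


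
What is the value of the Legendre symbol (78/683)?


p = 683 is prime, so compute (78/683) with the reciprocity algorithm (Jacobi-symbol steps: pull out 2s via (2/n), flip via reciprocity, reduce):
  pull out 2: (2/683) = -1  (since 683 mod 8 = 3)
  reciprocity: (39/683) -> -(683/39)
  reduce: (20/39)
  pull out 2: (2/39) = +1  (since 39 mod 8 = 7)
  pull out 2: (2/39) = +1  (since 39 mod 8 = 7)
  reciprocity: (5/39) -> +(39/5)
  reduce: (4/5)
  pull out 2: (2/5) = -1  (since 5 mod 8 = 5)
  pull out 2: (2/5) = -1  (since 5 mod 8 = 5)
  (1/5) = 1
Product of signs = 1
(78/683) = 1

1


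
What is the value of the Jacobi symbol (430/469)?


Compute (430/469) via quadratic reciprocity:
  pull out 2: (2/469) = -1  (since 469 mod 8 = 5)
  reciprocity: (215/469) -> +(469/215)
  reduce: (39/215)
  reciprocity: (39/215) -> -(215/39)
  reduce: (20/39)
  pull out 2: (2/39) = +1  (since 39 mod 8 = 7)
  pull out 2: (2/39) = +1  (since 39 mod 8 = 7)
  reciprocity: (5/39) -> +(39/5)
  reduce: (4/5)
  pull out 2: (2/5) = -1  (since 5 mod 8 = 5)
  pull out 2: (2/5) = -1  (since 5 mod 8 = 5)
  (1/5) = 1
Product of signs = 1

1


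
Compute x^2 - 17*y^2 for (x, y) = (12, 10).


x^2 - d*y^2
= 12^2 - 17*10^2
= 144 - 1700
= -1556

-1556


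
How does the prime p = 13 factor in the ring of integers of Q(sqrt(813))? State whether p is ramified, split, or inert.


K = Q(sqrt(813)). Since d mod 4 = 1, disc(K) = 813.
Check p | disc: 813 mod 13 = 7.
p does not divide disc. Compute Legendre symbol (d/p):
7^((13-1)/2) mod 13 = -1
(d/p) = -1, so p is inert: (p) stays prime with e=1, f=2, g=1.
Therefore p is inert.

inert


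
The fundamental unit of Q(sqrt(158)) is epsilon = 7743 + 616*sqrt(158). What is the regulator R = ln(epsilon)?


epsilon = 7743 + 616*sqrt(158)
= 15485.9999
R = ln(15485.9999)
= 9.6477

9.6477


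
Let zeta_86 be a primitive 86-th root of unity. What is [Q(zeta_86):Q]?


The degree equals Euler's totient phi(86).
86 = 2 * 43
phi(86) = 42

42


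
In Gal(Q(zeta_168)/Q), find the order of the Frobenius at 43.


The Frobenius at p in Gal(Q(zeta_n)/Q) = (Z/nZ)* is the class of p, so its order is ord_168(43), the smallest k >= 1 with 43^k = 1 mod 168.
n = 168 = 2^3 * 3 * 7, phi(168) = 48; the order divides phi(n).
Divisors of 48: 1, 2, 3, 4, 6, 8, 12, 16, 24, 48
Repeated squaring mod 168: 43^1 = 43, 43^2 = 1, 43^4 = 1, 43^8 = 1, 43^16 = 1, 43^32 = 1
Test divisors in increasing order:
  k=1: 43^1 = 43 mod 168
  k=2: 43^2 = 1 mod 168  <- first divisor giving 1
Order = 2

2


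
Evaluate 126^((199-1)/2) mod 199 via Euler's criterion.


p = 199 is prime and the exponent is (p-1)/2 = 99, so by Euler's criterion 126^99 = (126/199) = +1 or -1 mod 199.
Compute by square-and-multiply:
  99 = 64 + 32 + 2 + 1 (binary 1100011)
  Repeated squaring mod 199: 126^1 = 126, 126^2 = 155, 126^4 = 145, 126^8 = 130, 126^16 = 184, 126^32 = 26, 126^64 = 79
  126^99 = 126^64 * 126^32 * 126^2 * 126^1 = 79 * 26 * 155 * 126 mod 199
    79 * 26 = 2054 = 64 mod 199
    64 * 155 = 9920 = 169 mod 199
    169 * 126 = 21294 = 1 mod 199
  126^99 = 1 mod 199
Result 1: 126 is a quadratic residue mod 199.
126^99 mod 199 = 1

1


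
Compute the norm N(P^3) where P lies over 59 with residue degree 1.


N(P^a) = p^(a*f)
= 59^(3*1)
= 59^3
= 205379

205379


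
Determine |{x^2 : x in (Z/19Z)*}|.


For prime p, the number of non-zero quadratic residues is (p-1)/2.
= (19-1)/2
= 9

9


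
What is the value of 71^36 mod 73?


p = 73 is prime and the exponent is (p-1)/2 = 36, so by Euler's criterion 71^36 = (71/73) = +1 or -1 mod 73.
Compute by square-and-multiply:
  36 = 32 + 4 (binary 100100)
  Repeated squaring mod 73: 71^1 = 71, 71^2 = 4, 71^4 = 16, 71^8 = 37, 71^16 = 55, 71^32 = 32
  71^36 = 71^32 * 71^4 = 32 * 16 mod 73
    32 * 16 = 512 = 1 mod 73
  71^36 = 1 mod 73
Result 1: 71 is a quadratic residue mod 73.
71^36 mod 73 = 1

1


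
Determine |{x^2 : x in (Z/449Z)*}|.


For prime p, the number of non-zero quadratic residues is (p-1)/2.
= (449-1)/2
= 224

224


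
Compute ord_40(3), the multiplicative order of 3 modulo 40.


We want ord_40(3), the smallest k >= 1 with 3^k = 1 mod 40.
n = 40 = 2^3 * 5, phi(40) = 16; the order divides phi(n).
Divisors of 16: 1, 2, 4, 8, 16
Repeated squaring mod 40: 3^1 = 3, 3^2 = 9, 3^4 = 1, 3^8 = 1, 3^16 = 1
Test divisors in increasing order:
  k=1: 3^1 = 3 mod 40
  k=2: 3^2 = 9 mod 40
  k=4: 3^4 = 1 mod 40  <- first divisor giving 1
Order = 4

4


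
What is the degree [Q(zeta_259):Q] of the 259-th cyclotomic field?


The degree equals Euler's totient phi(259).
259 = 7 * 37
phi(259) = 216

216


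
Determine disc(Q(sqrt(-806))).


For K = Q(sqrt(d)) with d squarefree: disc(K) = d if d = 1 mod 4, and disc(K) = 4d if d = 2 or 3 mod 4.
Here d = -806, and d mod 4 = 2.
d = 2 mod 4, not 1 (O_K = Z[sqrt(d)]), so disc(K) = 4d = 4 * (-806) = -3224

-3224


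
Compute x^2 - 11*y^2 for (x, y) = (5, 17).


x^2 - d*y^2
= 5^2 - 11*17^2
= 25 - 3179
= -3154

-3154


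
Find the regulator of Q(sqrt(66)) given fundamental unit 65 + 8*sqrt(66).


epsilon = 65 + 8*sqrt(66)
= 129.9923
R = ln(129.9923)
= 4.8675

4.8675


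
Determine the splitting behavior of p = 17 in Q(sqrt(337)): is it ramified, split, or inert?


K = Q(sqrt(337)). Since d mod 4 = 1, disc(K) = 337.
Check p | disc: 337 mod 17 = 14.
p does not divide disc. Compute Legendre symbol (d/p):
14^((17-1)/2) mod 17 = -1
(d/p) = -1, so p is inert: (p) stays prime with e=1, f=2, g=1.
Therefore p is inert.

inert


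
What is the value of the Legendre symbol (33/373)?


p = 373 is prime, so compute (33/373) with the reciprocity algorithm (Jacobi-symbol steps: pull out 2s via (2/n), flip via reciprocity, reduce):
  reciprocity: (33/373) -> +(373/33)
  reduce: (10/33)
  pull out 2: (2/33) = +1  (since 33 mod 8 = 1)
  reciprocity: (5/33) -> +(33/5)
  reduce: (3/5)
  reciprocity: (3/5) -> +(5/3)
  reduce: (2/3)
  pull out 2: (2/3) = -1  (since 3 mod 8 = 3)
  (1/3) = 1
Product of signs = -1
(33/373) = -1

-1


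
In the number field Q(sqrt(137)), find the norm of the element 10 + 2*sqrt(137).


N(a + b*sqrt(d)) = a^2 - d*b^2
= (10)^2 - (137)*(2)^2
= 100 - 548
= -448

-448


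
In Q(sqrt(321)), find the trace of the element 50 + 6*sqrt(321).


Tr(a + b*sqrt(d)) = (a + b*sqrt(d)) + (a - b*sqrt(d)) = 2a
= 2 * (50)
= 100

100


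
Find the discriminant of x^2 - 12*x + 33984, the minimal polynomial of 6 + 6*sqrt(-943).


The element 6 + 6*sqrt(-943) has minimal polynomial:
x^2 - 12*x + 33984
Discriminant = (-12)^2 - 4*(33984)
= 144 - 135936
= -135792

-135792


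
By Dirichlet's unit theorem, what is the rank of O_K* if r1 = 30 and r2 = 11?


By Dirichlet's unit theorem:
rank = r1 + r2 - 1
= 30 + 11 - 1
= 40

40


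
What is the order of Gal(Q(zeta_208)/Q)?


|Gal(Q(zeta_208)/Q)| = phi(208)
= 96

96


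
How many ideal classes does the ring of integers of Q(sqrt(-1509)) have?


K = Q(sqrt(-1509)). d mod 4 = 3, so D = disc(K) = 4d = -6036
h(K) equals the number of primitive reduced positive-definite forms (a, b, c) = a*x^2 + b*x*y + c*y^2 with b^2 - 4ac = D,
where reduced means |b| <= a <= c, with b >= 0 whenever |b| = a or a = c, and primitive means gcd(a, b, c) = 1.
Reduced forces 3a^2 <= |D| = 6036, so 1 <= a <= 44; b must have the parity of D, and c = (b^2 - D)/(4a) must be an integer >= a.
Enumerate a = 1..44, b in [-a, a]:
  a=1: (1, 0, 1509)  [1]
  a=2: (2, 2, 755)  [1]
  a=3: (3, 0, 503)  [1]
  a=4: none
  a=5: (5, -2, 302), (5, 2, 302)  [2]
  a=6: (6, 6, 253)  [1]
  a=7..9: none
  a=10: (10, -2, 151), (10, 2, 151)  [2]
  a=11: (11, -6, 138), (11, 6, 138)  [2]
  a=12: none
  a=13: (13, -10, 118), (13, 10, 118)  [2]
  a=14: none
  a=15: (15, -12, 103), (15, 12, 103)  [2]
  a=16: none
  a=17: (17, -4, 89), (17, 4, 89)  [2]
  a=18: none
  a=19: (19, -14, 82), (19, 14, 82)  [2]
  a=20..21: none
  a=22: (22, -6, 69), (22, 6, 69)  [2]
  a=23: (23, -6, 66), (23, 6, 66)  [2]
  a=24: none
  a=25: (25, -8, 61), (25, 8, 61)  [2]
  a=26: (26, -10, 59), (26, 10, 59)  [2]
  a=27..28: none
  a=29: (29, -24, 57), (29, 24, 57)  [2]
  a=30: (30, -18, 53), (30, 18, 53)  [2]
  a=31: (31, -28, 55), (31, 28, 55)  [2]
  a=32: none
  a=33: (33, -6, 46), (33, 6, 46)  [2]
  a=34: (34, -30, 51), (34, 30, 51)  [2]
  a=35..37: none
  a=38: (38, -14, 41), (38, 14, 41)  [2]
  a=39: (39, -36, 47), (39, 36, 47)  [2]
  a=40..44: none
Total reduced forms: 1 + 1 + 1 + 2 + 1 + 2 + 2 + 2 + 2 + 2 + 2 + 2 + 2 + 2 + 2 + 2 + 2 + 2 + 2 + 2 + 2 + 2 = 40
h = 40

40


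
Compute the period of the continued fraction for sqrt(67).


Run the CF algorithm for sqrt(67).
a_0 = floor(sqrt(67)) = 8; set m_0=0, q_0=1.
Recurrence: m' = q*a - m,  q' = (d - m'^2)/q,  a' = floor((a_0 + m')/q').
  step 1: m=8, q=3, a=5
  step 2: m=7, q=6, a=2
  step 3: m=5, q=7, a=1
  step 4: m=2, q=9, a=1
  step 5: m=7, q=2, a=7
  step 6: m=7, q=9, a=1
  step 7: m=2, q=7, a=1
  step 8: m=5, q=6, a=2
  step 9: m=7, q=3, a=5
  step 10: m=8, q=1, a=16
a_10 = 2*a_0 = 16, so the period closes here.
sqrt(67) = [8; 5, 2, 1, 1, 7, 1, 1, 2, 5, 16]
Period length = 10

10


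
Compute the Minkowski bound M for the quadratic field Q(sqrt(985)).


d = 985, d mod 4 = 1, so disc(K) = d = 985; |disc(K)| = 985
Real quadratic field, so n = 2, s = r2 = 0, r1 = 2
M = (n!/n^n) * (4/pi)^s * sqrt(|disc(K)|) = (2!/2^2) * (4/pi)^0 * sqrt(985)
= 0.5 * 1.000000 * 31.384710
= 15.6924

15.6924


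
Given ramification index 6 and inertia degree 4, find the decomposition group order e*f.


|D_P| = e * f
= 6 * 4
= 24

24


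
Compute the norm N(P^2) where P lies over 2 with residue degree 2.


N(P^a) = p^(a*f)
= 2^(2*2)
= 2^4
= 16

16


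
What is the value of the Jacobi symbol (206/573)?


Compute (206/573) via quadratic reciprocity:
  pull out 2: (2/573) = -1  (since 573 mod 8 = 5)
  reciprocity: (103/573) -> +(573/103)
  reduce: (58/103)
  pull out 2: (2/103) = +1  (since 103 mod 8 = 7)
  reciprocity: (29/103) -> +(103/29)
  reduce: (16/29)
  pull out 2: (2/29) = -1  (since 29 mod 8 = 5)
  pull out 2: (2/29) = -1  (since 29 mod 8 = 5)
  pull out 2: (2/29) = -1  (since 29 mod 8 = 5)
  pull out 2: (2/29) = -1  (since 29 mod 8 = 5)
  (1/29) = 1
Product of signs = -1

-1


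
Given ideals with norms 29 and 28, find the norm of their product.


N(IJ) = N(I) * N(J)
= 29 * 28
= 812

812


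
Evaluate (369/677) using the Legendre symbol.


p = 677 is prime, so compute (369/677) with the reciprocity algorithm (Jacobi-symbol steps: pull out 2s via (2/n), flip via reciprocity, reduce):
  reciprocity: (369/677) -> +(677/369)
  reduce: (308/369)
  pull out 2: (2/369) = +1  (since 369 mod 8 = 1)
  pull out 2: (2/369) = +1  (since 369 mod 8 = 1)
  reciprocity: (77/369) -> +(369/77)
  reduce: (61/77)
  reciprocity: (61/77) -> +(77/61)
  reduce: (16/61)
  pull out 2: (2/61) = -1  (since 61 mod 8 = 5)
  pull out 2: (2/61) = -1  (since 61 mod 8 = 5)
  pull out 2: (2/61) = -1  (since 61 mod 8 = 5)
  pull out 2: (2/61) = -1  (since 61 mod 8 = 5)
  (1/61) = 1
Product of signs = 1
(369/677) = 1

1


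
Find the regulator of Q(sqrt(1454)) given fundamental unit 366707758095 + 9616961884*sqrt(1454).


epsilon = 366707758095 + 9616961884*sqrt(1454)
= 7.3342e+11
R = ln(7.3342e+11)
= 27.3210

27.3210


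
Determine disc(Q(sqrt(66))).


For K = Q(sqrt(d)) with d squarefree: disc(K) = d if d = 1 mod 4, and disc(K) = 4d if d = 2 or 3 mod 4.
Here d = 66, and d mod 4 = 2.
d = 2 mod 4, not 1 (O_K = Z[sqrt(d)]), so disc(K) = 4d = 4 * (66) = 264

264


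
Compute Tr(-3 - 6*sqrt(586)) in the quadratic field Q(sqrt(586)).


Tr(a + b*sqrt(d)) = (a + b*sqrt(d)) + (a - b*sqrt(d)) = 2a
= 2 * (-3)
= -6

-6


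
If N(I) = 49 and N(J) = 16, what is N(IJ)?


N(IJ) = N(I) * N(J)
= 49 * 16
= 784

784


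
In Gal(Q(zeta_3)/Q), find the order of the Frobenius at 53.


The Frobenius at p in Gal(Q(zeta_n)/Q) = (Z/nZ)* is the class of p, so its order is ord_3(53), the smallest k >= 1 with 53^k = 1 mod 3.
n = 3 = 3, phi(3) = 2; the order divides phi(n).
Divisors of 2: 1, 2
Repeated squaring mod 3: 53^1 = 2, 53^2 = 1
Test divisors in increasing order:
  k=1: 53^1 = 2 mod 3
  k=2: 53^2 = 1 mod 3  <- first divisor giving 1
Order = 2

2


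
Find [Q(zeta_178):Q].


The degree equals Euler's totient phi(178).
178 = 2 * 89
phi(178) = 88

88


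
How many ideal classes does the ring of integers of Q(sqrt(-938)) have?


K = Q(sqrt(-938)). d mod 4 = 2, so D = disc(K) = 4d = -3752
h(K) equals the number of primitive reduced positive-definite forms (a, b, c) = a*x^2 + b*x*y + c*y^2 with b^2 - 4ac = D,
where reduced means |b| <= a <= c, with b >= 0 whenever |b| = a or a = c, and primitive means gcd(a, b, c) = 1.
Reduced forces 3a^2 <= |D| = 3752, so 1 <= a <= 35; b must have the parity of D, and c = (b^2 - D)/(4a) must be an integer >= a.
Enumerate a = 1..35, b in [-a, a]:
  a=1: (1, 0, 938)  [1]
  a=2: (2, 0, 469)  [1]
  a=3: (3, -2, 313), (3, 2, 313)  [2]
  a=4..5: none
  a=6: (6, -4, 157), (6, 4, 157)  [2]
  a=7: (7, 0, 134)  [1]
  a=8: none
  a=9: (9, -8, 106), (9, 8, 106)  [2]
  a=10..13: none
  a=14: (14, 0, 67)  [1]
  a=15..17: none
  a=18: (18, -8, 53), (18, 8, 53)  [2]
  a=19..20: none
  a=21: (21, -14, 47), (21, 14, 47)  [2]
  a=22..26: none
  a=27: (27, -26, 41), (27, 26, 41)  [2]
  a=28..35: none
Total reduced forms: 1 + 1 + 2 + 2 + 1 + 2 + 1 + 2 + 2 + 2 = 16
h = 16

16


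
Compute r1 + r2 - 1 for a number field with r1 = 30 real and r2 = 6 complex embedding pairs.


By Dirichlet's unit theorem:
rank = r1 + r2 - 1
= 30 + 6 - 1
= 35

35


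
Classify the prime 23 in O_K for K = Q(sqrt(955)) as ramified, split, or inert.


K = Q(sqrt(955)). Since d mod 4 = 3, disc(K) = 3820.
Check p | disc: 3820 mod 23 = 2.
p does not divide disc. Compute Legendre symbol (d/p):
12^((23-1)/2) mod 23 = 1
(d/p) = 1, so p splits: (p) = P*P' with e=1, f=1, g=2.
Therefore p is split.

split


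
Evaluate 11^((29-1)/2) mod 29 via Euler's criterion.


p = 29 is prime and the exponent is (p-1)/2 = 14, so by Euler's criterion 11^14 = (11/29) = +1 or -1 mod 29.
Compute by square-and-multiply:
  14 = 8 + 4 + 2 (binary 1110)
  Repeated squaring mod 29: 11^1 = 11, 11^2 = 5, 11^4 = 25, 11^8 = 16
  11^14 = 11^8 * 11^4 * 11^2 = 16 * 25 * 5 mod 29
    16 * 25 = 400 = 23 mod 29
    23 * 5 = 115 = 28 mod 29
  11^14 = 28 mod 29
Result 28 = p - 1 = -1 mod 29: 11 is a quadratic non-residue mod 29. As a residue in [0, p-1] the value is 28.
11^14 mod 29 = 28

28


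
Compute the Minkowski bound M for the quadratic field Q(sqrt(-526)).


d = -526, d mod 4 = 2, so disc(K) = 4d = -2104; |disc(K)| = 2104
Imaginary quadratic field, so n = 2, s = r2 = 1, r1 = 0
M = (n!/n^n) * (4/pi)^s * sqrt(|disc(K)|) = (2!/2^2) * (4/pi)^1 * sqrt(2104)
= 0.5 * 1.273240 * 45.869380
= 29.2014

29.2014


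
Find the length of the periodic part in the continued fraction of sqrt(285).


Run the CF algorithm for sqrt(285).
a_0 = floor(sqrt(285)) = 16; set m_0=0, q_0=1.
Recurrence: m' = q*a - m,  q' = (d - m'^2)/q,  a' = floor((a_0 + m')/q').
  step 1: m=16, q=29, a=1
  step 2: m=13, q=4, a=7
  step 3: m=15, q=15, a=2
  step 4: m=15, q=4, a=7
  step 5: m=13, q=29, a=1
  step 6: m=16, q=1, a=32
a_6 = 2*a_0 = 32, so the period closes here.
sqrt(285) = [16; 1, 7, 2, 7, 1, 32]
Period length = 6

6


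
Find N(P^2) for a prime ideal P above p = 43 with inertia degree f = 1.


N(P^a) = p^(a*f)
= 43^(2*1)
= 43^2
= 1849

1849


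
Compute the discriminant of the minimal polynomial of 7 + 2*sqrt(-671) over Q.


The element 7 + 2*sqrt(-671) has minimal polynomial:
x^2 - 14*x + 2733
Discriminant = (-14)^2 - 4*(2733)
= 196 - 10932
= -10736

-10736


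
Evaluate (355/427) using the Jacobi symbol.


Compute (355/427) via quadratic reciprocity:
  reciprocity: (355/427) -> -(427/355)
  reduce: (72/355)
  pull out 2: (2/355) = -1  (since 355 mod 8 = 3)
  pull out 2: (2/355) = -1  (since 355 mod 8 = 3)
  pull out 2: (2/355) = -1  (since 355 mod 8 = 3)
  reciprocity: (9/355) -> +(355/9)
  reduce: (4/9)
  pull out 2: (2/9) = +1  (since 9 mod 8 = 1)
  pull out 2: (2/9) = +1  (since 9 mod 8 = 1)
  (1/9) = 1
Product of signs = 1

1


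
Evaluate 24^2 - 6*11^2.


x^2 - d*y^2
= 24^2 - 6*11^2
= 576 - 726
= -150

-150


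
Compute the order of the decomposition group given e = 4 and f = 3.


|D_P| = e * f
= 4 * 3
= 12

12


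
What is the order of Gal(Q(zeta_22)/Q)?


|Gal(Q(zeta_22)/Q)| = phi(22)
= 10

10


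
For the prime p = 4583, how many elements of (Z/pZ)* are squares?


For prime p, the number of non-zero quadratic residues is (p-1)/2.
= (4583-1)/2
= 2291

2291


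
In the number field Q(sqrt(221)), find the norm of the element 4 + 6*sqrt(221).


N(a + b*sqrt(d)) = a^2 - d*b^2
= (4)^2 - (221)*(6)^2
= 16 - 7956
= -7940

-7940


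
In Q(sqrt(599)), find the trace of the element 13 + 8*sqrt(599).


Tr(a + b*sqrt(d)) = (a + b*sqrt(d)) + (a - b*sqrt(d)) = 2a
= 2 * (13)
= 26

26


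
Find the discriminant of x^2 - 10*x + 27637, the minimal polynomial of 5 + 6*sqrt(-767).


The element 5 + 6*sqrt(-767) has minimal polynomial:
x^2 - 10*x + 27637
Discriminant = (-10)^2 - 4*(27637)
= 100 - 110548
= -110448

-110448


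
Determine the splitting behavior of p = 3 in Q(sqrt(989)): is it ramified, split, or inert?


K = Q(sqrt(989)). Since d mod 4 = 1, disc(K) = 989.
Check p | disc: 989 mod 3 = 2.
p does not divide disc. Compute Legendre symbol (d/p):
2^((3-1)/2) mod 3 = -1
(d/p) = -1, so p is inert: (p) stays prime with e=1, f=2, g=1.
Therefore p is inert.

inert


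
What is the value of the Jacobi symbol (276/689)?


Compute (276/689) via quadratic reciprocity:
  pull out 2: (2/689) = +1  (since 689 mod 8 = 1)
  pull out 2: (2/689) = +1  (since 689 mod 8 = 1)
  reciprocity: (69/689) -> +(689/69)
  reduce: (68/69)
  pull out 2: (2/69) = -1  (since 69 mod 8 = 5)
  pull out 2: (2/69) = -1  (since 69 mod 8 = 5)
  reciprocity: (17/69) -> +(69/17)
  reduce: (1/17)
  (1/17) = 1
Product of signs = 1

1


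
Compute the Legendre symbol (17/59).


p = 59 is prime, so compute (17/59) with the reciprocity algorithm (Jacobi-symbol steps: pull out 2s via (2/n), flip via reciprocity, reduce):
  reciprocity: (17/59) -> +(59/17)
  reduce: (8/17)
  pull out 2: (2/17) = +1  (since 17 mod 8 = 1)
  pull out 2: (2/17) = +1  (since 17 mod 8 = 1)
  pull out 2: (2/17) = +1  (since 17 mod 8 = 1)
  (1/17) = 1
Product of signs = 1
(17/59) = 1

1


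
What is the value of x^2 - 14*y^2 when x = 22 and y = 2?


x^2 - d*y^2
= 22^2 - 14*2^2
= 484 - 56
= 428

428


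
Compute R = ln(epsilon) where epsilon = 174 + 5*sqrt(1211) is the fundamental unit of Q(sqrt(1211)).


epsilon = 174 + 5*sqrt(1211)
= 347.9971
R = ln(347.9971)
= 5.8522

5.8522


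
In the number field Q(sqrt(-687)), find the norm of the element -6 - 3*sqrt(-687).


N(a + b*sqrt(d)) = a^2 - d*b^2
= (-6)^2 - (-687)*(-3)^2
= 36 + 6183
= 6219

6219


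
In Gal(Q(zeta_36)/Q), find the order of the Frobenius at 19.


The Frobenius at p in Gal(Q(zeta_n)/Q) = (Z/nZ)* is the class of p, so its order is ord_36(19), the smallest k >= 1 with 19^k = 1 mod 36.
n = 36 = 2^2 * 3^2, phi(36) = 12; the order divides phi(n).
Divisors of 12: 1, 2, 3, 4, 6, 12
Repeated squaring mod 36: 19^1 = 19, 19^2 = 1, 19^4 = 1, 19^8 = 1
Test divisors in increasing order:
  k=1: 19^1 = 19 mod 36
  k=2: 19^2 = 1 mod 36  <- first divisor giving 1
Order = 2

2


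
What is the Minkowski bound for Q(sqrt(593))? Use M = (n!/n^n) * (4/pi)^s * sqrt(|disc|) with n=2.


d = 593, d mod 4 = 1, so disc(K) = d = 593; |disc(K)| = 593
Real quadratic field, so n = 2, s = r2 = 0, r1 = 2
M = (n!/n^n) * (4/pi)^s * sqrt(|disc(K)|) = (2!/2^2) * (4/pi)^0 * sqrt(593)
= 0.5 * 1.000000 * 24.351591
= 12.1758

12.1758


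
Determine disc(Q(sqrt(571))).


For K = Q(sqrt(d)) with d squarefree: disc(K) = d if d = 1 mod 4, and disc(K) = 4d if d = 2 or 3 mod 4.
Here d = 571, and d mod 4 = 3.
d = 3 mod 4, not 1 (O_K = Z[sqrt(d)]), so disc(K) = 4d = 4 * (571) = 2284

2284


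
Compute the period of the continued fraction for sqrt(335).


Run the CF algorithm for sqrt(335).
a_0 = floor(sqrt(335)) = 18; set m_0=0, q_0=1.
Recurrence: m' = q*a - m,  q' = (d - m'^2)/q,  a' = floor((a_0 + m')/q').
  step 1: m=18, q=11, a=3
  step 2: m=15, q=10, a=3
  step 3: m=15, q=11, a=3
  step 4: m=18, q=1, a=36
a_4 = 2*a_0 = 36, so the period closes here.
sqrt(335) = [18; 3, 3, 3, 36]
Period length = 4

4


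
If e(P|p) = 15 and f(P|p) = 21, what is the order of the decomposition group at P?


|D_P| = e * f
= 15 * 21
= 315

315


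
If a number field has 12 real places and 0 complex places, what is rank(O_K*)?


By Dirichlet's unit theorem:
rank = r1 + r2 - 1
= 12 + 0 - 1
= 11

11


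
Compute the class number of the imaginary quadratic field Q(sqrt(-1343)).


K = Q(sqrt(-1343)). d mod 4 = 1, so D = disc(K) = d = -1343
h(K) equals the number of primitive reduced positive-definite forms (a, b, c) = a*x^2 + b*x*y + c*y^2 with b^2 - 4ac = D,
where reduced means |b| <= a <= c, with b >= 0 whenever |b| = a or a = c, and primitive means gcd(a, b, c) = 1.
Reduced forces 3a^2 <= |D| = 1343, so 1 <= a <= 21; b must have the parity of D, and c = (b^2 - D)/(4a) must be an integer >= a.
Enumerate a = 1..21, b in [-a, a]:
  a=1: (1, 1, 336)  [1]
  a=2: (2, -1, 168), (2, 1, 168)  [2]
  a=3: (3, -1, 112), (3, 1, 112)  [2]
  a=4: (4, -1, 84), (4, 1, 84)  [2]
  a=5: none
  a=6: (6, -5, 57), (6, -1, 56), (6, 1, 56), (6, 5, 57)  [4]
  a=7: (7, -1, 48), (7, 1, 48)  [2]
  a=8: (8, -1, 42), (8, 1, 42)  [2]
  a=9: (9, -5, 38), (9, 5, 38)  [2]
  a=10..11: none
  a=12: (12, -7, 29), (12, -1, 28), (12, 1, 28), (12, 7, 29)  [4]
  a=13: (13, -3, 26), (13, 3, 26)  [2]
  a=14: (14, -13, 27), (14, -1, 24), (14, 1, 24), (14, 13, 27)  [4]
  a=15: none
  a=16: (16, -1, 21), (16, 1, 21)  [2]
  a=17: (17, 17, 24)  [1]
  a=18: (18, -13, 21), (18, -5, 19), (18, 5, 19), (18, 13, 21)  [4]
  a=19..21: none
Total reduced forms: 1 + 2 + 2 + 2 + 4 + 2 + 2 + 2 + 4 + 2 + 4 + 2 + 1 + 4 = 34
h = 34

34


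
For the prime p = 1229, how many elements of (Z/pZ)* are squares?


For prime p, the number of non-zero quadratic residues is (p-1)/2.
= (1229-1)/2
= 614

614


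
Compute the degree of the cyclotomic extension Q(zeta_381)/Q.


The degree equals Euler's totient phi(381).
381 = 3 * 127
phi(381) = 252

252


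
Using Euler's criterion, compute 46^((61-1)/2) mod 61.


p = 61 is prime and the exponent is (p-1)/2 = 30, so by Euler's criterion 46^30 = (46/61) = +1 or -1 mod 61.
Compute by square-and-multiply:
  30 = 16 + 8 + 4 + 2 (binary 11110)
  Repeated squaring mod 61: 46^1 = 46, 46^2 = 42, 46^4 = 56, 46^8 = 25, 46^16 = 15
  46^30 = 46^16 * 46^8 * 46^4 * 46^2 = 15 * 25 * 56 * 42 mod 61
    15 * 25 = 375 = 9 mod 61
    9 * 56 = 504 = 16 mod 61
    16 * 42 = 672 = 1 mod 61
  46^30 = 1 mod 61
Result 1: 46 is a quadratic residue mod 61.
46^30 mod 61 = 1

1


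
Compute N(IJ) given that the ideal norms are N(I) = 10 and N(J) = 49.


N(IJ) = N(I) * N(J)
= 10 * 49
= 490

490


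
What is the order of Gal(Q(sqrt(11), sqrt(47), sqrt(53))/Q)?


The 3 square roots of distinct primes are multiplicatively independent over Q,
so [K:Q] = 2^3 and Gal(K/Q) is isomorphic to (Z/2Z)^3.
|Gal| = 2^3 = 8

8


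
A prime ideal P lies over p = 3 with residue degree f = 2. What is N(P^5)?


N(P^a) = p^(a*f)
= 3^(5*2)
= 3^10
= 59049

59049


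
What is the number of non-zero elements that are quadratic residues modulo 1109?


For prime p, the number of non-zero quadratic residues is (p-1)/2.
= (1109-1)/2
= 554

554


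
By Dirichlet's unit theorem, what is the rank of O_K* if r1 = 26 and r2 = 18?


By Dirichlet's unit theorem:
rank = r1 + r2 - 1
= 26 + 18 - 1
= 43

43


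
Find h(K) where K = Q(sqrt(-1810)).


K = Q(sqrt(-1810)). d mod 4 = 2, so D = disc(K) = 4d = -7240
h(K) equals the number of primitive reduced positive-definite forms (a, b, c) = a*x^2 + b*x*y + c*y^2 with b^2 - 4ac = D,
where reduced means |b| <= a <= c, with b >= 0 whenever |b| = a or a = c, and primitive means gcd(a, b, c) = 1.
Reduced forces 3a^2 <= |D| = 7240, so 1 <= a <= 49; b must have the parity of D, and c = (b^2 - D)/(4a) must be an integer >= a.
Enumerate a = 1..49, b in [-a, a]:
  a=1: (1, 0, 1810)  [1]
  a=2: (2, 0, 905)  [1]
  a=3..4: none
  a=5: (5, 0, 362)  [1]
  a=6..9: none
  a=10: (10, 0, 181)  [1]
  a=11: (11, -8, 166), (11, 8, 166)  [2]
  a=12: none
  a=13: (13, -12, 142), (13, 12, 142)  [2]
  a=14..16: none
  a=17: (17, -6, 107), (17, 6, 107)  [2]
  a=18..21: none
  a=22: (22, -8, 83), (22, 8, 83)  [2]
  a=23..25: none
  a=26: (26, -12, 71), (26, 12, 71)  [2]
  a=27..30: none
  a=31: (31, -18, 61), (31, 18, 61)  [2]
  a=32..33: none
  a=34: (34, -28, 59), (34, 28, 59)  [2]
  a=35..36: none
  a=37: (37, -30, 55), (37, 30, 55)  [2]
  a=38..49: none
Total reduced forms: 1 + 1 + 1 + 1 + 2 + 2 + 2 + 2 + 2 + 2 + 2 + 2 = 20
h = 20

20


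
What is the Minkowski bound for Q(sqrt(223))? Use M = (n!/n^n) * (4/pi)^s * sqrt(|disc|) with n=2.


d = 223, d mod 4 = 3, so disc(K) = 4d = 892; |disc(K)| = 892
Real quadratic field, so n = 2, s = r2 = 0, r1 = 2
M = (n!/n^n) * (4/pi)^s * sqrt(|disc(K)|) = (2!/2^2) * (4/pi)^0 * sqrt(892)
= 0.5 * 1.000000 * 29.866369
= 14.9332

14.9332


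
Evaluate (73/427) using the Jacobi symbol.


Compute (73/427) via quadratic reciprocity:
  reciprocity: (73/427) -> +(427/73)
  reduce: (62/73)
  pull out 2: (2/73) = +1  (since 73 mod 8 = 1)
  reciprocity: (31/73) -> +(73/31)
  reduce: (11/31)
  reciprocity: (11/31) -> -(31/11)
  reduce: (9/11)
  reciprocity: (9/11) -> +(11/9)
  reduce: (2/9)
  pull out 2: (2/9) = +1  (since 9 mod 8 = 1)
  (1/9) = 1
Product of signs = -1

-1


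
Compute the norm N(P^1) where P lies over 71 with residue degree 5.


N(P^a) = p^(a*f)
= 71^(1*5)
= 71^5
= 1804229351

1804229351


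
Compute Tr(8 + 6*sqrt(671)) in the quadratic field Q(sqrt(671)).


Tr(a + b*sqrt(d)) = (a + b*sqrt(d)) + (a - b*sqrt(d)) = 2a
= 2 * (8)
= 16

16


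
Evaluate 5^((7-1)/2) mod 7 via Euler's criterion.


p = 7 is prime and the exponent is (p-1)/2 = 3, so by Euler's criterion 5^3 = (5/7) = +1 or -1 mod 7.
Compute by square-and-multiply:
  3 = 2 + 1 (binary 11)
  Repeated squaring mod 7: 5^1 = 5, 5^2 = 4
  5^3 = 5^2 * 5^1 = 4 * 5 mod 7
    4 * 5 = 20 = 6 mod 7
  5^3 = 6 mod 7
Result 6 = p - 1 = -1 mod 7: 5 is a quadratic non-residue mod 7. As a residue in [0, p-1] the value is 6.
5^3 mod 7 = 6

6


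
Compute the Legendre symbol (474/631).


p = 631 is prime, so compute (474/631) with the reciprocity algorithm (Jacobi-symbol steps: pull out 2s via (2/n), flip via reciprocity, reduce):
  pull out 2: (2/631) = +1  (since 631 mod 8 = 7)
  reciprocity: (237/631) -> +(631/237)
  reduce: (157/237)
  reciprocity: (157/237) -> +(237/157)
  reduce: (80/157)
  pull out 2: (2/157) = -1  (since 157 mod 8 = 5)
  pull out 2: (2/157) = -1  (since 157 mod 8 = 5)
  pull out 2: (2/157) = -1  (since 157 mod 8 = 5)
  pull out 2: (2/157) = -1  (since 157 mod 8 = 5)
  reciprocity: (5/157) -> +(157/5)
  reduce: (2/5)
  pull out 2: (2/5) = -1  (since 5 mod 8 = 5)
  (1/5) = 1
Product of signs = -1
(474/631) = -1

-1


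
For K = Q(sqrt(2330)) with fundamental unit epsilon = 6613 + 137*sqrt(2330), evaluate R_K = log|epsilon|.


epsilon = 6613 + 137*sqrt(2330)
= 13226.0001
R = ln(13226.0001)
= 9.4899

9.4899


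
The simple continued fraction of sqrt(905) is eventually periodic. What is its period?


Run the CF algorithm for sqrt(905).
a_0 = floor(sqrt(905)) = 30; set m_0=0, q_0=1.
Recurrence: m' = q*a - m,  q' = (d - m'^2)/q,  a' = floor((a_0 + m')/q').
  step 1: m=30, q=5, a=12
  step 2: m=30, q=1, a=60
a_2 = 2*a_0 = 60, so the period closes here.
sqrt(905) = [30; 12, 60]
Period length = 2

2


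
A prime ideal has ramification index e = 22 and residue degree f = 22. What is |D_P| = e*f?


|D_P| = e * f
= 22 * 22
= 484

484


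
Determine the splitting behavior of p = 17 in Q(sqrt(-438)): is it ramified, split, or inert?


K = Q(sqrt(-438)). Since d mod 4 = 2, disc(K) = -1752.
Check p | disc: -1752 mod 17 = 16.
p does not divide disc. Compute Legendre symbol (d/p):
4^((17-1)/2) mod 17 = 1
(d/p) = 1, so p splits: (p) = P*P' with e=1, f=1, g=2.
Therefore p is split.

split


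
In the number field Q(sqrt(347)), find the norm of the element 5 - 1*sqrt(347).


N(a + b*sqrt(d)) = a^2 - d*b^2
= (5)^2 - (347)*(-1)^2
= 25 - 347
= -322

-322


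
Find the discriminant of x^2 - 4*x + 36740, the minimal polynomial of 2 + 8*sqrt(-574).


The element 2 + 8*sqrt(-574) has minimal polynomial:
x^2 - 4*x + 36740
Discriminant = (-4)^2 - 4*(36740)
= 16 - 146960
= -146944

-146944


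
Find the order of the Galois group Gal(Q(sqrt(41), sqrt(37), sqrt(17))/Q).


The 3 square roots of distinct primes are multiplicatively independent over Q,
so [K:Q] = 2^3 and Gal(K/Q) is isomorphic to (Z/2Z)^3.
|Gal| = 2^3 = 8

8


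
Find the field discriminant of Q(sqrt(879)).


For K = Q(sqrt(d)) with d squarefree: disc(K) = d if d = 1 mod 4, and disc(K) = 4d if d = 2 or 3 mod 4.
Here d = 879, and d mod 4 = 3.
d = 3 mod 4, not 1 (O_K = Z[sqrt(d)]), so disc(K) = 4d = 4 * (879) = 3516

3516


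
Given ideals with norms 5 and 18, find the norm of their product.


N(IJ) = N(I) * N(J)
= 5 * 18
= 90

90


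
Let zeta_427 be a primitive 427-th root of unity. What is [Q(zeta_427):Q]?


The degree equals Euler's totient phi(427).
427 = 7 * 61
phi(427) = 360

360


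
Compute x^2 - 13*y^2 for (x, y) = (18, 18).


x^2 - d*y^2
= 18^2 - 13*18^2
= 324 - 4212
= -3888

-3888


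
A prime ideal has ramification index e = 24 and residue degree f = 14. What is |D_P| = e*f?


|D_P| = e * f
= 24 * 14
= 336

336


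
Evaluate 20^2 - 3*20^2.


x^2 - d*y^2
= 20^2 - 3*20^2
= 400 - 1200
= -800

-800


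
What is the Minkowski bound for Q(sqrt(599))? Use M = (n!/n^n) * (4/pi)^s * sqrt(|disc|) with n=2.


d = 599, d mod 4 = 3, so disc(K) = 4d = 2396; |disc(K)| = 2396
Real quadratic field, so n = 2, s = r2 = 0, r1 = 2
M = (n!/n^n) * (4/pi)^s * sqrt(|disc(K)|) = (2!/2^2) * (4/pi)^0 * sqrt(2396)
= 0.5 * 1.000000 * 48.948953
= 24.4745

24.4745


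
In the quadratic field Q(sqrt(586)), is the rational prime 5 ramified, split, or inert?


K = Q(sqrt(586)). Since d mod 4 = 2, disc(K) = 2344.
Check p | disc: 2344 mod 5 = 4.
p does not divide disc. Compute Legendre symbol (d/p):
1^((5-1)/2) mod 5 = 1
(d/p) = 1, so p splits: (p) = P*P' with e=1, f=1, g=2.
Therefore p is split.

split
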